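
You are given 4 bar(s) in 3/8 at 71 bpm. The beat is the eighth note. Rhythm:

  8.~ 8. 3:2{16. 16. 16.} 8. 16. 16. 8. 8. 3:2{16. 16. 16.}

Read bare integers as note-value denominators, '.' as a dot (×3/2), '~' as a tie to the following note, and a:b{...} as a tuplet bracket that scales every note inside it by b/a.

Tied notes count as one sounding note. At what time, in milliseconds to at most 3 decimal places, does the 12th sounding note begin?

note 12 onset = 23/2b = 9718.31ms

1. 0.0ms @ 0 + 2535.211ms (3)
2. 2535.211ms @ 3 + 422.535ms (1/2)
3. 2957.746ms @ 7/2 + 422.535ms (1/2)
4. 3380.282ms @ 4 + 422.535ms (1/2)
5. 3802.817ms @ 9/2 + 1267.606ms (3/2)
6. 5070.423ms @ 6 + 633.803ms (3/4)
7. 5704.225ms @ 27/4 + 633.803ms (3/4)
8. 6338.028ms @ 15/2 + 1267.606ms (3/2)
9. 7605.634ms @ 9 + 1267.606ms (3/2)
10. 8873.239ms @ 21/2 + 422.535ms (1/2)
11. 9295.775ms @ 11 + 422.535ms (1/2)
12. 9718.31ms @ 23/2 + 422.535ms (1/2)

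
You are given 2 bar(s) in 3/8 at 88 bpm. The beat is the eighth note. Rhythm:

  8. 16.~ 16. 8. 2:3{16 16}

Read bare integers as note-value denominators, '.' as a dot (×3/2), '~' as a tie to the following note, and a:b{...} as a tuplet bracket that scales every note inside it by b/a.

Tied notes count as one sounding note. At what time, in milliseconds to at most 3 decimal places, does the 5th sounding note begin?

note 5 onset = 21/4b = 3579.545ms

1. 0.0ms @ 0 + 1022.727ms (3/2)
2. 1022.727ms @ 3/2 + 1022.727ms (3/2)
3. 2045.455ms @ 3 + 1022.727ms (3/2)
4. 3068.182ms @ 9/2 + 511.364ms (3/4)
5. 3579.545ms @ 21/4 + 511.364ms (3/4)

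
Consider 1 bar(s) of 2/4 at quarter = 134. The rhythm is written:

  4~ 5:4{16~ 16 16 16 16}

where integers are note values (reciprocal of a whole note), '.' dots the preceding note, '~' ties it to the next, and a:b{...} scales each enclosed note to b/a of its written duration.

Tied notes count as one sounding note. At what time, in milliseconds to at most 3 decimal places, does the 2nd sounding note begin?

note 2 onset = 7/5b = 626.866ms

1. 0.0ms @ 0 + 626.866ms (7/5)
2. 626.866ms @ 7/5 + 89.552ms (1/5)
3. 716.418ms @ 8/5 + 89.552ms (1/5)
4. 805.97ms @ 9/5 + 89.552ms (1/5)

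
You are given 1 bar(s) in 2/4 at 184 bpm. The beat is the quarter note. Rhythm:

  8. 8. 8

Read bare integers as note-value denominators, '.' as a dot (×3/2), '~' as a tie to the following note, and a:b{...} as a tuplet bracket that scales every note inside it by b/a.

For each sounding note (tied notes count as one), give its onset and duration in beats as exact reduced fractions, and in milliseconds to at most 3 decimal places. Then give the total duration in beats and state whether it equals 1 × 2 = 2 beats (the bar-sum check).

1) 0.0ms=0b +244.565ms=3/4b
2) 244.565ms=3/4b +244.565ms=3/4b
3) 489.13ms=3/2b +163.043ms=1/2b
Σ=2b of 2 (184bpm 2/4) — PASS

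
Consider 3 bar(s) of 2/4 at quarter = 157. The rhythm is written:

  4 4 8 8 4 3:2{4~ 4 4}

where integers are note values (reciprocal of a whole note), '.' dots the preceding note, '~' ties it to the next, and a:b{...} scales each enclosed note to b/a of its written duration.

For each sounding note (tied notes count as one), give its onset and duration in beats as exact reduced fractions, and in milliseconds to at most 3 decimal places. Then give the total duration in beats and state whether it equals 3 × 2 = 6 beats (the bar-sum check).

1) 0.0ms=0b +382.166ms=1b
2) 382.166ms=1b +382.166ms=1b
3) 764.331ms=2b +191.083ms=1/2b
4) 955.414ms=5/2b +191.083ms=1/2b
5) 1146.497ms=3b +382.166ms=1b
6) 1528.662ms=4b +509.554ms=4/3b
7) 2038.217ms=16/3b +254.777ms=2/3b
Σ=6b of 6 (157bpm 2/4) — PASS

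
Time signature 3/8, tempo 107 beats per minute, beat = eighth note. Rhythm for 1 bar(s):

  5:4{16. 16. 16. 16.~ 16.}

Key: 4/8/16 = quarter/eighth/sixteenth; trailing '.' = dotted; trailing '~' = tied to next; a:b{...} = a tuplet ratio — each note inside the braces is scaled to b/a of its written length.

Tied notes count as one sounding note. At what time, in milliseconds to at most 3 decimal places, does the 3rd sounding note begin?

1. 0.0ms @ 0 + 336.449ms (3/5)
2. 336.449ms @ 3/5 + 336.449ms (3/5)
3. 672.897ms @ 6/5 + 336.449ms (3/5)
4. 1009.346ms @ 9/5 + 672.897ms (6/5)

note 3 onset = 6/5b = 672.897ms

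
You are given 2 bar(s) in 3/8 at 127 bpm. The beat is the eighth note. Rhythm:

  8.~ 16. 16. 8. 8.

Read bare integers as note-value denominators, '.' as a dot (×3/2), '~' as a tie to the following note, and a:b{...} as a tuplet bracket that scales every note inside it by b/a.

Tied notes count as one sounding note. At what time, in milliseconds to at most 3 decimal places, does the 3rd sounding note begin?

note 3 onset = 3b = 1417.323ms

1. 0.0ms @ 0 + 1062.992ms (9/4)
2. 1062.992ms @ 9/4 + 354.331ms (3/4)
3. 1417.323ms @ 3 + 708.661ms (3/2)
4. 2125.984ms @ 9/2 + 708.661ms (3/2)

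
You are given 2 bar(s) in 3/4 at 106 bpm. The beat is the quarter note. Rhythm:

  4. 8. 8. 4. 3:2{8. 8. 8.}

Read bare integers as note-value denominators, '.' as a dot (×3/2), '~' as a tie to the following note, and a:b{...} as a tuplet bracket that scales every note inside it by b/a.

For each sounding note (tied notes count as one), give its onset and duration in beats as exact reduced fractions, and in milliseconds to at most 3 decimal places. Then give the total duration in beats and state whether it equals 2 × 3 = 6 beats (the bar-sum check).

1) 0.0ms=0b +849.057ms=3/2b
2) 849.057ms=3/2b +424.528ms=3/4b
3) 1273.585ms=9/4b +424.528ms=3/4b
4) 1698.113ms=3b +849.057ms=3/2b
5) 2547.17ms=9/2b +283.019ms=1/2b
6) 2830.189ms=5b +283.019ms=1/2b
7) 3113.208ms=11/2b +283.019ms=1/2b
Σ=6b of 6 (106bpm 3/4) — PASS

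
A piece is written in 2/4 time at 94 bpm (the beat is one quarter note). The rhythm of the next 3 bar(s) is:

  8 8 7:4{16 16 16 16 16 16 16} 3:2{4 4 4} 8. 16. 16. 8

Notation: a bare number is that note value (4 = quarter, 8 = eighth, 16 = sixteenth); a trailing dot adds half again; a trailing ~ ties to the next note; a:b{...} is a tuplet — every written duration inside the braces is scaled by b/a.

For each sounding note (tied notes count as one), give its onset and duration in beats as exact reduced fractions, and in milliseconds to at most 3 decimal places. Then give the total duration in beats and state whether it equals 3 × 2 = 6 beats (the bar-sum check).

1) 0.0ms=0b +319.149ms=1/2b
2) 319.149ms=1/2b +319.149ms=1/2b
3) 638.298ms=1b +91.185ms=1/7b
4) 729.483ms=8/7b +91.185ms=1/7b
5) 820.669ms=9/7b +91.185ms=1/7b
6) 911.854ms=10/7b +91.185ms=1/7b
7) 1003.04ms=11/7b +91.185ms=1/7b
8) 1094.225ms=12/7b +91.185ms=1/7b
9) 1185.41ms=13/7b +91.185ms=1/7b
10) 1276.596ms=2b +425.532ms=2/3b
11) 1702.128ms=8/3b +425.532ms=2/3b
12) 2127.66ms=10/3b +425.532ms=2/3b
13) 2553.191ms=4b +478.723ms=3/4b
14) 3031.915ms=19/4b +239.362ms=3/8b
15) 3271.277ms=41/8b +239.362ms=3/8b
16) 3510.638ms=11/2b +319.149ms=1/2b
Σ=6b of 6 (94bpm 2/4) — PASS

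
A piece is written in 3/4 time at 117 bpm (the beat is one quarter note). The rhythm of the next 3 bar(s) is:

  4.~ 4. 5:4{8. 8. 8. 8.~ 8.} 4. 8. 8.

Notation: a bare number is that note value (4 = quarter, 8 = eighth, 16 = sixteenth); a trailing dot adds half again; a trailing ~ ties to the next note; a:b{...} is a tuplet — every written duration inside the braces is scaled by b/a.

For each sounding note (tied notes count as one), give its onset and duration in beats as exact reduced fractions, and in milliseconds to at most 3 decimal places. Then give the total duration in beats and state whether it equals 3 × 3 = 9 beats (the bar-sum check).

1) 0.0ms=0b +1538.462ms=3b
2) 1538.462ms=3b +307.692ms=3/5b
3) 1846.154ms=18/5b +307.692ms=3/5b
4) 2153.846ms=21/5b +307.692ms=3/5b
5) 2461.538ms=24/5b +615.385ms=6/5b
6) 3076.923ms=6b +769.231ms=3/2b
7) 3846.154ms=15/2b +384.615ms=3/4b
8) 4230.769ms=33/4b +384.615ms=3/4b
Σ=9b of 9 (117bpm 3/4) — PASS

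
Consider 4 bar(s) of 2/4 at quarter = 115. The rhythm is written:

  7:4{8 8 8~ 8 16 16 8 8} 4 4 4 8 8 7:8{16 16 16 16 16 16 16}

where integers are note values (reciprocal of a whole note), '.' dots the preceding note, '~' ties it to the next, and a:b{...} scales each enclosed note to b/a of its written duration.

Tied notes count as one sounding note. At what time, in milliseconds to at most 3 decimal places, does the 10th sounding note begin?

1. 0.0ms @ 0 + 149.068ms (2/7)
2. 149.068ms @ 2/7 + 149.068ms (2/7)
3. 298.137ms @ 4/7 + 298.137ms (4/7)
4. 596.273ms @ 8/7 + 74.534ms (1/7)
5. 670.807ms @ 9/7 + 74.534ms (1/7)
6. 745.342ms @ 10/7 + 149.068ms (2/7)
7. 894.41ms @ 12/7 + 149.068ms (2/7)
8. 1043.478ms @ 2 + 521.739ms (1)
9. 1565.217ms @ 3 + 521.739ms (1)
10. 2086.957ms @ 4 + 521.739ms (1)
11. 2608.696ms @ 5 + 260.87ms (1/2)
12. 2869.565ms @ 11/2 + 260.87ms (1/2)
13. 3130.435ms @ 6 + 149.068ms (2/7)
14. 3279.503ms @ 44/7 + 149.068ms (2/7)
15. 3428.571ms @ 46/7 + 149.068ms (2/7)
16. 3577.64ms @ 48/7 + 149.068ms (2/7)
17. 3726.708ms @ 50/7 + 149.068ms (2/7)
18. 3875.776ms @ 52/7 + 149.068ms (2/7)
19. 4024.845ms @ 54/7 + 149.068ms (2/7)

note 10 onset = 4b = 2086.957ms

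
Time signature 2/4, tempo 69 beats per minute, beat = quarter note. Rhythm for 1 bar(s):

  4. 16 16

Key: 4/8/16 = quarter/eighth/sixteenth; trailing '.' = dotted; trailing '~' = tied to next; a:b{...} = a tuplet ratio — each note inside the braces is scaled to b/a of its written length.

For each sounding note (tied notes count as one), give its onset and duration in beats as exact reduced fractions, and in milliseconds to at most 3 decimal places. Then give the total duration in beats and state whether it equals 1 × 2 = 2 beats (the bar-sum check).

1) 0.0ms=0b +1304.348ms=3/2b
2) 1304.348ms=3/2b +217.391ms=1/4b
3) 1521.739ms=7/4b +217.391ms=1/4b
Σ=2b of 2 (69bpm 2/4) — PASS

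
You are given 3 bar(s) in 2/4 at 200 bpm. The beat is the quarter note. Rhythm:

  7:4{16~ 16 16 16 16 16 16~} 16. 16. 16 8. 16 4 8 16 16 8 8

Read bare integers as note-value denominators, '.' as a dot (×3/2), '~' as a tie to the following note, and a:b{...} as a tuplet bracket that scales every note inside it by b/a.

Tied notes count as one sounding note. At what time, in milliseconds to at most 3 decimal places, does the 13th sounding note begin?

note 13 onset = 9/2b = 1350.0ms

1. 0.0ms @ 0 + 85.714ms (2/7)
2. 85.714ms @ 2/7 + 42.857ms (1/7)
3. 128.571ms @ 3/7 + 42.857ms (1/7)
4. 171.429ms @ 4/7 + 42.857ms (1/7)
5. 214.286ms @ 5/7 + 42.857ms (1/7)
6. 257.143ms @ 6/7 + 155.357ms (29/56)
7. 412.5ms @ 11/8 + 112.5ms (3/8)
8. 525.0ms @ 7/4 + 75.0ms (1/4)
9. 600.0ms @ 2 + 225.0ms (3/4)
10. 825.0ms @ 11/4 + 75.0ms (1/4)
11. 900.0ms @ 3 + 300.0ms (1)
12. 1200.0ms @ 4 + 150.0ms (1/2)
13. 1350.0ms @ 9/2 + 75.0ms (1/4)
14. 1425.0ms @ 19/4 + 75.0ms (1/4)
15. 1500.0ms @ 5 + 150.0ms (1/2)
16. 1650.0ms @ 11/2 + 150.0ms (1/2)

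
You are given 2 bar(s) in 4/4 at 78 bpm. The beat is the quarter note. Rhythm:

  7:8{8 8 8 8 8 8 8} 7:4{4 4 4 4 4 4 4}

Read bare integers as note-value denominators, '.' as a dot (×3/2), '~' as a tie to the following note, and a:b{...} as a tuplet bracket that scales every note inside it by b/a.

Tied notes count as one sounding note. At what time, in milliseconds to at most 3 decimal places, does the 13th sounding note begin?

1. 0.0ms @ 0 + 439.56ms (4/7)
2. 439.56ms @ 4/7 + 439.56ms (4/7)
3. 879.121ms @ 8/7 + 439.56ms (4/7)
4. 1318.681ms @ 12/7 + 439.56ms (4/7)
5. 1758.242ms @ 16/7 + 439.56ms (4/7)
6. 2197.802ms @ 20/7 + 439.56ms (4/7)
7. 2637.363ms @ 24/7 + 439.56ms (4/7)
8. 3076.923ms @ 4 + 439.56ms (4/7)
9. 3516.484ms @ 32/7 + 439.56ms (4/7)
10. 3956.044ms @ 36/7 + 439.56ms (4/7)
11. 4395.604ms @ 40/7 + 439.56ms (4/7)
12. 4835.165ms @ 44/7 + 439.56ms (4/7)
13. 5274.725ms @ 48/7 + 439.56ms (4/7)
14. 5714.286ms @ 52/7 + 439.56ms (4/7)

note 13 onset = 48/7b = 5274.725ms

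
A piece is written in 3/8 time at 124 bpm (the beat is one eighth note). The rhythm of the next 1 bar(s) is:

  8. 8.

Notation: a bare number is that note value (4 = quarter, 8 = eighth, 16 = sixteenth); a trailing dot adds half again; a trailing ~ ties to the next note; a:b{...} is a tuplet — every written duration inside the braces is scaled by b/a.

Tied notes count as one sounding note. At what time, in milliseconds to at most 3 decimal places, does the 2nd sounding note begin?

1. 0.0ms @ 0 + 725.806ms (3/2)
2. 725.806ms @ 3/2 + 725.806ms (3/2)

note 2 onset = 3/2b = 725.806ms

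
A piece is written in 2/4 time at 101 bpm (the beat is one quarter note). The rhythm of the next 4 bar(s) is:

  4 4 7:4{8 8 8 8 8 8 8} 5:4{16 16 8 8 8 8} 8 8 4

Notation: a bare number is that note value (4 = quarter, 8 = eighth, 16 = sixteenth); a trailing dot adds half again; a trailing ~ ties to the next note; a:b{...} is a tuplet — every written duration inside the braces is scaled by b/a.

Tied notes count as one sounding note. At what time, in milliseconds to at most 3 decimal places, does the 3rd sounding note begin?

note 3 onset = 2b = 1188.119ms

1. 0.0ms @ 0 + 594.059ms (1)
2. 594.059ms @ 1 + 594.059ms (1)
3. 1188.119ms @ 2 + 169.731ms (2/7)
4. 1357.85ms @ 16/7 + 169.731ms (2/7)
5. 1527.581ms @ 18/7 + 169.731ms (2/7)
6. 1697.313ms @ 20/7 + 169.731ms (2/7)
7. 1867.044ms @ 22/7 + 169.731ms (2/7)
8. 2036.775ms @ 24/7 + 169.731ms (2/7)
9. 2206.506ms @ 26/7 + 169.731ms (2/7)
10. 2376.238ms @ 4 + 118.812ms (1/5)
11. 2495.05ms @ 21/5 + 118.812ms (1/5)
12. 2613.861ms @ 22/5 + 237.624ms (2/5)
13. 2851.485ms @ 24/5 + 237.624ms (2/5)
14. 3089.109ms @ 26/5 + 237.624ms (2/5)
15. 3326.733ms @ 28/5 + 237.624ms (2/5)
16. 3564.356ms @ 6 + 297.03ms (1/2)
17. 3861.386ms @ 13/2 + 297.03ms (1/2)
18. 4158.416ms @ 7 + 594.059ms (1)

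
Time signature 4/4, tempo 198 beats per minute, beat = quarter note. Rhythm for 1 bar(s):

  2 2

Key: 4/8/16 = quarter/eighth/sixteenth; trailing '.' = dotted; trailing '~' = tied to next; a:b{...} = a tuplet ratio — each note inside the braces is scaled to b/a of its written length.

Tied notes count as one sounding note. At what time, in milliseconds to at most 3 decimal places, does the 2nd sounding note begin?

1. 0.0ms @ 0 + 606.061ms (2)
2. 606.061ms @ 2 + 606.061ms (2)

note 2 onset = 2b = 606.061ms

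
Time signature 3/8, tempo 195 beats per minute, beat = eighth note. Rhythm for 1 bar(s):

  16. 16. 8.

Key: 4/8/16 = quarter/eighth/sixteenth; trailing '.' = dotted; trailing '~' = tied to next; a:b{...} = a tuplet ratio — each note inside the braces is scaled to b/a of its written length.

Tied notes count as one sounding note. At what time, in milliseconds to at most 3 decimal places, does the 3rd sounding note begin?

note 3 onset = 3/2b = 461.538ms

1. 0.0ms @ 0 + 230.769ms (3/4)
2. 230.769ms @ 3/4 + 230.769ms (3/4)
3. 461.538ms @ 3/2 + 461.538ms (3/2)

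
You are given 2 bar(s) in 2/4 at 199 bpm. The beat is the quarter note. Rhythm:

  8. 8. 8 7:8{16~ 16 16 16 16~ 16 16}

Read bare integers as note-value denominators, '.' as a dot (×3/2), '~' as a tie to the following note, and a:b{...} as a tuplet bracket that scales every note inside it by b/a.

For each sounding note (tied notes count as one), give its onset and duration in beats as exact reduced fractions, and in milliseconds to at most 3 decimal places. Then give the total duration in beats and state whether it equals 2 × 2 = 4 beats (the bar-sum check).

1) 0.0ms=0b +226.131ms=3/4b
2) 226.131ms=3/4b +226.131ms=3/4b
3) 452.261ms=3/2b +150.754ms=1/2b
4) 603.015ms=2b +172.29ms=4/7b
5) 775.305ms=18/7b +86.145ms=2/7b
6) 861.45ms=20/7b +86.145ms=2/7b
7) 947.595ms=22/7b +172.29ms=4/7b
8) 1119.885ms=26/7b +86.145ms=2/7b
Σ=4b of 4 (199bpm 2/4) — PASS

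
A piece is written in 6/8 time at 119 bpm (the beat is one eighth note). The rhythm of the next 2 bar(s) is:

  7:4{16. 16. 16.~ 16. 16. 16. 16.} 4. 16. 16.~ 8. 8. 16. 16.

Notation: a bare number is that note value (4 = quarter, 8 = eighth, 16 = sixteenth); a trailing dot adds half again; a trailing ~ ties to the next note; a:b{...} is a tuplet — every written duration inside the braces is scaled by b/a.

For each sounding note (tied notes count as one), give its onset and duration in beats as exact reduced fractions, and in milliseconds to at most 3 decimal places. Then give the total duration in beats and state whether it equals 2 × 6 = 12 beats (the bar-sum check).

1) 0.0ms=0b +216.086ms=3/7b
2) 216.086ms=3/7b +216.086ms=3/7b
3) 432.173ms=6/7b +432.173ms=6/7b
4) 864.346ms=12/7b +216.086ms=3/7b
5) 1080.432ms=15/7b +216.086ms=3/7b
6) 1296.519ms=18/7b +216.086ms=3/7b
7) 1512.605ms=3b +1512.605ms=3b
8) 3025.21ms=6b +378.151ms=3/4b
9) 3403.361ms=27/4b +1134.454ms=9/4b
10) 4537.815ms=9b +756.303ms=3/2b
11) 5294.118ms=21/2b +378.151ms=3/4b
12) 5672.269ms=45/4b +378.151ms=3/4b
Σ=12b of 12 (119bpm 6/8) — PASS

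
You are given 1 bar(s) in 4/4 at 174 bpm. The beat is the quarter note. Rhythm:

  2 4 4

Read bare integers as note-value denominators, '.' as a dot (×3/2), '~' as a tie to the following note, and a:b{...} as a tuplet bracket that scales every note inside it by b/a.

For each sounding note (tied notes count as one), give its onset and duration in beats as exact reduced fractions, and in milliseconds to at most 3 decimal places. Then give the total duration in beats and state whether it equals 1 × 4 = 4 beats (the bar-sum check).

1) 0.0ms=0b +689.655ms=2b
2) 689.655ms=2b +344.828ms=1b
3) 1034.483ms=3b +344.828ms=1b
Σ=4b of 4 (174bpm 4/4) — PASS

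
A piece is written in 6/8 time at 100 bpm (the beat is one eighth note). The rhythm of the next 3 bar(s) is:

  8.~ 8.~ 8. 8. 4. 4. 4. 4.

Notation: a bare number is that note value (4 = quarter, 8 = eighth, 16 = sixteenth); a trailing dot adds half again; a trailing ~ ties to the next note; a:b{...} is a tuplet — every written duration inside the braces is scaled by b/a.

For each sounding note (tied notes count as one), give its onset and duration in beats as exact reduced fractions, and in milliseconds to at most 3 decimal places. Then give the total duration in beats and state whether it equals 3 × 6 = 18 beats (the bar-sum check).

1) 0.0ms=0b +2700.0ms=9/2b
2) 2700.0ms=9/2b +900.0ms=3/2b
3) 3600.0ms=6b +1800.0ms=3b
4) 5400.0ms=9b +1800.0ms=3b
5) 7200.0ms=12b +1800.0ms=3b
6) 9000.0ms=15b +1800.0ms=3b
Σ=18b of 18 (100bpm 6/8) — PASS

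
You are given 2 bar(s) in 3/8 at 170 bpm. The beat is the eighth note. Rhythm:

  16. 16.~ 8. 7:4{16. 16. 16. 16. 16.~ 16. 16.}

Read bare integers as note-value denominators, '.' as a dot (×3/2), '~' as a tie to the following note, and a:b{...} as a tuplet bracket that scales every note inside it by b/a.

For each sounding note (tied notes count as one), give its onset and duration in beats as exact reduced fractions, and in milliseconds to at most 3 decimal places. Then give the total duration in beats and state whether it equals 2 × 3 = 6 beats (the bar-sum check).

1) 0.0ms=0b +264.706ms=3/4b
2) 264.706ms=3/4b +794.118ms=9/4b
3) 1058.824ms=3b +151.261ms=3/7b
4) 1210.084ms=24/7b +151.261ms=3/7b
5) 1361.345ms=27/7b +151.261ms=3/7b
6) 1512.605ms=30/7b +151.261ms=3/7b
7) 1663.866ms=33/7b +302.521ms=6/7b
8) 1966.387ms=39/7b +151.261ms=3/7b
Σ=6b of 6 (170bpm 3/8) — PASS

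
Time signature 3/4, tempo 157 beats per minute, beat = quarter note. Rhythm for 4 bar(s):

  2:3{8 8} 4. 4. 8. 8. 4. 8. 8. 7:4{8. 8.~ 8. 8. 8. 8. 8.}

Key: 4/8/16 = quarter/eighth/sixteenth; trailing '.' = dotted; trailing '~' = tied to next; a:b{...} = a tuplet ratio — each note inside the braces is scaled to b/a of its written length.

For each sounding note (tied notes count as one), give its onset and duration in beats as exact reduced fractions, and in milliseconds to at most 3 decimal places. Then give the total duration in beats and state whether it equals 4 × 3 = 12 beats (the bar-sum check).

1) 0.0ms=0b +286.624ms=3/4b
2) 286.624ms=3/4b +286.624ms=3/4b
3) 573.248ms=3/2b +573.248ms=3/2b
4) 1146.497ms=3b +573.248ms=3/2b
5) 1719.745ms=9/2b +286.624ms=3/4b
6) 2006.369ms=21/4b +286.624ms=3/4b
7) 2292.994ms=6b +573.248ms=3/2b
8) 2866.242ms=15/2b +286.624ms=3/4b
9) 3152.866ms=33/4b +286.624ms=3/4b
10) 3439.49ms=9b +163.785ms=3/7b
11) 3603.276ms=66/7b +327.571ms=6/7b
12) 3930.846ms=72/7b +163.785ms=3/7b
13) 4094.631ms=75/7b +163.785ms=3/7b
14) 4258.417ms=78/7b +163.785ms=3/7b
15) 4422.202ms=81/7b +163.785ms=3/7b
Σ=12b of 12 (157bpm 3/4) — PASS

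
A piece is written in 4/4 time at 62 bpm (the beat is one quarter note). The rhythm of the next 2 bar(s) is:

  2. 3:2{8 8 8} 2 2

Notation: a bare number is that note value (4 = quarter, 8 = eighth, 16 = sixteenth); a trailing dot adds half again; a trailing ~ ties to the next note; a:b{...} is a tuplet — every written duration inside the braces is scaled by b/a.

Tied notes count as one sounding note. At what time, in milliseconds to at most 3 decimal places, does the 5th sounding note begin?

1. 0.0ms @ 0 + 2903.226ms (3)
2. 2903.226ms @ 3 + 322.581ms (1/3)
3. 3225.806ms @ 10/3 + 322.581ms (1/3)
4. 3548.387ms @ 11/3 + 322.581ms (1/3)
5. 3870.968ms @ 4 + 1935.484ms (2)
6. 5806.452ms @ 6 + 1935.484ms (2)

note 5 onset = 4b = 3870.968ms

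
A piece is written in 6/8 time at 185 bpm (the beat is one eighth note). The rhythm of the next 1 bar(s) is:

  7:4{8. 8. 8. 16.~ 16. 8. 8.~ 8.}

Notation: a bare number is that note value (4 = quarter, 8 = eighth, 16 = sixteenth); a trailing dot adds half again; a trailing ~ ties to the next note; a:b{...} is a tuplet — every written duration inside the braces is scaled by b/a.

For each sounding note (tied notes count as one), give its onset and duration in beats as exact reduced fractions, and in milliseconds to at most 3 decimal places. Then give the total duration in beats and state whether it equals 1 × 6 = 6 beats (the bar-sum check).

1) 0.0ms=0b +277.992ms=6/7b
2) 277.992ms=6/7b +277.992ms=6/7b
3) 555.985ms=12/7b +277.992ms=6/7b
4) 833.977ms=18/7b +277.992ms=6/7b
5) 1111.969ms=24/7b +277.992ms=6/7b
6) 1389.961ms=30/7b +555.985ms=12/7b
Σ=6b of 6 (185bpm 6/8) — PASS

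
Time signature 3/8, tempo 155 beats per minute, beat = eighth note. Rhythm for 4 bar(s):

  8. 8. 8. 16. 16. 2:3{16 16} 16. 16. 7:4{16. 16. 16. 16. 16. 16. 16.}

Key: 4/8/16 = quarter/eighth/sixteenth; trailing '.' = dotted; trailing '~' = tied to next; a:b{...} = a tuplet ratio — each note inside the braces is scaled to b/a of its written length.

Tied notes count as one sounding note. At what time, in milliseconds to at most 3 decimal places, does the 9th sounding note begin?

note 9 onset = 33/4b = 3193.548ms

1. 0.0ms @ 0 + 580.645ms (3/2)
2. 580.645ms @ 3/2 + 580.645ms (3/2)
3. 1161.29ms @ 3 + 580.645ms (3/2)
4. 1741.935ms @ 9/2 + 290.323ms (3/4)
5. 2032.258ms @ 21/4 + 290.323ms (3/4)
6. 2322.581ms @ 6 + 290.323ms (3/4)
7. 2612.903ms @ 27/4 + 290.323ms (3/4)
8. 2903.226ms @ 15/2 + 290.323ms (3/4)
9. 3193.548ms @ 33/4 + 290.323ms (3/4)
10. 3483.871ms @ 9 + 165.899ms (3/7)
11. 3649.77ms @ 66/7 + 165.899ms (3/7)
12. 3815.668ms @ 69/7 + 165.899ms (3/7)
13. 3981.567ms @ 72/7 + 165.899ms (3/7)
14. 4147.465ms @ 75/7 + 165.899ms (3/7)
15. 4313.364ms @ 78/7 + 165.899ms (3/7)
16. 4479.263ms @ 81/7 + 165.899ms (3/7)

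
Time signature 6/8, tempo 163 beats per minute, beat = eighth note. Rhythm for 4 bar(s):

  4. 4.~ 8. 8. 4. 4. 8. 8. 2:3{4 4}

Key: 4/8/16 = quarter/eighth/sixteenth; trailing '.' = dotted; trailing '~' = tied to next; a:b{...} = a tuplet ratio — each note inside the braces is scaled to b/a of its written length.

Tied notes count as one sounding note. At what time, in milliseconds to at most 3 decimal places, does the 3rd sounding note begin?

note 3 onset = 15/2b = 2760.736ms

1. 0.0ms @ 0 + 1104.294ms (3)
2. 1104.294ms @ 3 + 1656.442ms (9/2)
3. 2760.736ms @ 15/2 + 552.147ms (3/2)
4. 3312.883ms @ 9 + 1104.294ms (3)
5. 4417.178ms @ 12 + 1104.294ms (3)
6. 5521.472ms @ 15 + 552.147ms (3/2)
7. 6073.62ms @ 33/2 + 552.147ms (3/2)
8. 6625.767ms @ 18 + 1104.294ms (3)
9. 7730.061ms @ 21 + 1104.294ms (3)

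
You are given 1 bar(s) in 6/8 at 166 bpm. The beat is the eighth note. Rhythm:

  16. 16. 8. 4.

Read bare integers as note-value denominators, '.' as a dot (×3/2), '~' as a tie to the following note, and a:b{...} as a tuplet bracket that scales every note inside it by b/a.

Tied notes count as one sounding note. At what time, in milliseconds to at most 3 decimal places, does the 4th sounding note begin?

note 4 onset = 3b = 1084.337ms

1. 0.0ms @ 0 + 271.084ms (3/4)
2. 271.084ms @ 3/4 + 271.084ms (3/4)
3. 542.169ms @ 3/2 + 542.169ms (3/2)
4. 1084.337ms @ 3 + 1084.337ms (3)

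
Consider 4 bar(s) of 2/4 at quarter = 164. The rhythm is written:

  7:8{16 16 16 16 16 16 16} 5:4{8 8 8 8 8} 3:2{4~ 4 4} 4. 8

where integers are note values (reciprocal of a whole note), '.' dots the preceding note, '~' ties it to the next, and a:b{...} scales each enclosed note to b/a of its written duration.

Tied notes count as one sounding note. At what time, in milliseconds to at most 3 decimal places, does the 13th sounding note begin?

note 13 onset = 4b = 1463.415ms

1. 0.0ms @ 0 + 104.53ms (2/7)
2. 104.53ms @ 2/7 + 104.53ms (2/7)
3. 209.059ms @ 4/7 + 104.53ms (2/7)
4. 313.589ms @ 6/7 + 104.53ms (2/7)
5. 418.118ms @ 8/7 + 104.53ms (2/7)
6. 522.648ms @ 10/7 + 104.53ms (2/7)
7. 627.178ms @ 12/7 + 104.53ms (2/7)
8. 731.707ms @ 2 + 146.341ms (2/5)
9. 878.049ms @ 12/5 + 146.341ms (2/5)
10. 1024.39ms @ 14/5 + 146.341ms (2/5)
11. 1170.732ms @ 16/5 + 146.341ms (2/5)
12. 1317.073ms @ 18/5 + 146.341ms (2/5)
13. 1463.415ms @ 4 + 487.805ms (4/3)
14. 1951.22ms @ 16/3 + 243.902ms (2/3)
15. 2195.122ms @ 6 + 548.78ms (3/2)
16. 2743.902ms @ 15/2 + 182.927ms (1/2)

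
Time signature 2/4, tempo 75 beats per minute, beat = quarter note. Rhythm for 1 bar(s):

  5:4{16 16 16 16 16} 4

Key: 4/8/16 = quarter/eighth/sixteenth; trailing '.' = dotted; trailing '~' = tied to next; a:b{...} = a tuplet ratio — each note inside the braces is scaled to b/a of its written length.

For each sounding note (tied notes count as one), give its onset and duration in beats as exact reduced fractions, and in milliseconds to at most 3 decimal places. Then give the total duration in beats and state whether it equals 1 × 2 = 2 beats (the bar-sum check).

1) 0.0ms=0b +160.0ms=1/5b
2) 160.0ms=1/5b +160.0ms=1/5b
3) 320.0ms=2/5b +160.0ms=1/5b
4) 480.0ms=3/5b +160.0ms=1/5b
5) 640.0ms=4/5b +160.0ms=1/5b
6) 800.0ms=1b +800.0ms=1b
Σ=2b of 2 (75bpm 2/4) — PASS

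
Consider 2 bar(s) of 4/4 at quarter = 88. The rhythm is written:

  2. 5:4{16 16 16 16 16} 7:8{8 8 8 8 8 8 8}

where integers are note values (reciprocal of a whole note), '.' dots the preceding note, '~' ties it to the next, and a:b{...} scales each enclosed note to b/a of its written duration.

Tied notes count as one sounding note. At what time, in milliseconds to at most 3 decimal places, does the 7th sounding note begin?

1. 0.0ms @ 0 + 2045.455ms (3)
2. 2045.455ms @ 3 + 136.364ms (1/5)
3. 2181.818ms @ 16/5 + 136.364ms (1/5)
4. 2318.182ms @ 17/5 + 136.364ms (1/5)
5. 2454.545ms @ 18/5 + 136.364ms (1/5)
6. 2590.909ms @ 19/5 + 136.364ms (1/5)
7. 2727.273ms @ 4 + 389.61ms (4/7)
8. 3116.883ms @ 32/7 + 389.61ms (4/7)
9. 3506.494ms @ 36/7 + 389.61ms (4/7)
10. 3896.104ms @ 40/7 + 389.61ms (4/7)
11. 4285.714ms @ 44/7 + 389.61ms (4/7)
12. 4675.325ms @ 48/7 + 389.61ms (4/7)
13. 5064.935ms @ 52/7 + 389.61ms (4/7)

note 7 onset = 4b = 2727.273ms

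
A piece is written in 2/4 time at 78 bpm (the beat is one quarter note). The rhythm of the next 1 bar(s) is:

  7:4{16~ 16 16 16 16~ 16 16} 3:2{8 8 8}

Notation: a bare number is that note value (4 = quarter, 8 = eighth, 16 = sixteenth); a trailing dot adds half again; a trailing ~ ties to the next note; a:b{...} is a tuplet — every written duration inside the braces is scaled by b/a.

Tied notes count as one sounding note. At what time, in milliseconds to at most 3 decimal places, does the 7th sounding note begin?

note 7 onset = 4/3b = 1025.641ms

1. 0.0ms @ 0 + 219.78ms (2/7)
2. 219.78ms @ 2/7 + 109.89ms (1/7)
3. 329.67ms @ 3/7 + 109.89ms (1/7)
4. 439.56ms @ 4/7 + 219.78ms (2/7)
5. 659.341ms @ 6/7 + 109.89ms (1/7)
6. 769.231ms @ 1 + 256.41ms (1/3)
7. 1025.641ms @ 4/3 + 256.41ms (1/3)
8. 1282.051ms @ 5/3 + 256.41ms (1/3)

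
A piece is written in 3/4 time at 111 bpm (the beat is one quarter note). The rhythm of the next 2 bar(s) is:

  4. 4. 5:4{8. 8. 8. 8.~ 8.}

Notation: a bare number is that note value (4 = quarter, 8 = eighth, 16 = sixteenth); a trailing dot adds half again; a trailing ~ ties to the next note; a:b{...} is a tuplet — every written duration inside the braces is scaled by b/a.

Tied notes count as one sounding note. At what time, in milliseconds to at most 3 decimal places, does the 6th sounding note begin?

1. 0.0ms @ 0 + 810.811ms (3/2)
2. 810.811ms @ 3/2 + 810.811ms (3/2)
3. 1621.622ms @ 3 + 324.324ms (3/5)
4. 1945.946ms @ 18/5 + 324.324ms (3/5)
5. 2270.27ms @ 21/5 + 324.324ms (3/5)
6. 2594.595ms @ 24/5 + 648.649ms (6/5)

note 6 onset = 24/5b = 2594.595ms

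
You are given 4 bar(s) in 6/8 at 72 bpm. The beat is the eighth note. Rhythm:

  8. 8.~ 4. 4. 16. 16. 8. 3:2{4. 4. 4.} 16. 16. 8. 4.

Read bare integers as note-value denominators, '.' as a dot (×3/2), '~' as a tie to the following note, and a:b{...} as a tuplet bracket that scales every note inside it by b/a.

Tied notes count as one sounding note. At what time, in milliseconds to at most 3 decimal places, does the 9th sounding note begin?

note 9 onset = 16b = 13333.333ms

1. 0.0ms @ 0 + 1250.0ms (3/2)
2. 1250.0ms @ 3/2 + 3750.0ms (9/2)
3. 5000.0ms @ 6 + 2500.0ms (3)
4. 7500.0ms @ 9 + 625.0ms (3/4)
5. 8125.0ms @ 39/4 + 625.0ms (3/4)
6. 8750.0ms @ 21/2 + 1250.0ms (3/2)
7. 10000.0ms @ 12 + 1666.667ms (2)
8. 11666.667ms @ 14 + 1666.667ms (2)
9. 13333.333ms @ 16 + 1666.667ms (2)
10. 15000.0ms @ 18 + 625.0ms (3/4)
11. 15625.0ms @ 75/4 + 625.0ms (3/4)
12. 16250.0ms @ 39/2 + 1250.0ms (3/2)
13. 17500.0ms @ 21 + 2500.0ms (3)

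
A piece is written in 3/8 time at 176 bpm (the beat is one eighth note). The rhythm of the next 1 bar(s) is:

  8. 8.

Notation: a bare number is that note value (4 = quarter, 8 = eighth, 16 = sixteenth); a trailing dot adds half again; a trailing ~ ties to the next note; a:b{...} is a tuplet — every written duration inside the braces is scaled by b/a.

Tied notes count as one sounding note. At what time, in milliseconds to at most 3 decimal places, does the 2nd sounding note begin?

note 2 onset = 3/2b = 511.364ms

1. 0.0ms @ 0 + 511.364ms (3/2)
2. 511.364ms @ 3/2 + 511.364ms (3/2)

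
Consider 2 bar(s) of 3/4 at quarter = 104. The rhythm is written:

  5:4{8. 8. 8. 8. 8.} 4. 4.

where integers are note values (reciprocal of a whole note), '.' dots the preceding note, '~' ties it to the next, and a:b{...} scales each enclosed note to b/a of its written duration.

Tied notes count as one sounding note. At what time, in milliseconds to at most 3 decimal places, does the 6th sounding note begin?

note 6 onset = 3b = 1730.769ms

1. 0.0ms @ 0 + 346.154ms (3/5)
2. 346.154ms @ 3/5 + 346.154ms (3/5)
3. 692.308ms @ 6/5 + 346.154ms (3/5)
4. 1038.462ms @ 9/5 + 346.154ms (3/5)
5. 1384.615ms @ 12/5 + 346.154ms (3/5)
6. 1730.769ms @ 3 + 865.385ms (3/2)
7. 2596.154ms @ 9/2 + 865.385ms (3/2)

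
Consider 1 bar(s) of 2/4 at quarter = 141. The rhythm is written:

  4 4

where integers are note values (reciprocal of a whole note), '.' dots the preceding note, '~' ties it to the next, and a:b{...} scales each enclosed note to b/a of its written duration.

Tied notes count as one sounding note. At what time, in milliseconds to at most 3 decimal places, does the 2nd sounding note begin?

note 2 onset = 1b = 425.532ms

1. 0.0ms @ 0 + 425.532ms (1)
2. 425.532ms @ 1 + 425.532ms (1)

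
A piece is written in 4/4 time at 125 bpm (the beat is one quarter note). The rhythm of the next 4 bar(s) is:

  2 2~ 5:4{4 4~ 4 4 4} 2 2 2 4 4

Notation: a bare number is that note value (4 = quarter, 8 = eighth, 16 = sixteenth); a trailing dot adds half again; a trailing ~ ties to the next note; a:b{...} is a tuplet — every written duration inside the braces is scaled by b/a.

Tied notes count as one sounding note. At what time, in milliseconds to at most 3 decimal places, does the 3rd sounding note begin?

1. 0.0ms @ 0 + 960.0ms (2)
2. 960.0ms @ 2 + 1344.0ms (14/5)
3. 2304.0ms @ 24/5 + 768.0ms (8/5)
4. 3072.0ms @ 32/5 + 384.0ms (4/5)
5. 3456.0ms @ 36/5 + 384.0ms (4/5)
6. 3840.0ms @ 8 + 960.0ms (2)
7. 4800.0ms @ 10 + 960.0ms (2)
8. 5760.0ms @ 12 + 960.0ms (2)
9. 6720.0ms @ 14 + 480.0ms (1)
10. 7200.0ms @ 15 + 480.0ms (1)

note 3 onset = 24/5b = 2304.0ms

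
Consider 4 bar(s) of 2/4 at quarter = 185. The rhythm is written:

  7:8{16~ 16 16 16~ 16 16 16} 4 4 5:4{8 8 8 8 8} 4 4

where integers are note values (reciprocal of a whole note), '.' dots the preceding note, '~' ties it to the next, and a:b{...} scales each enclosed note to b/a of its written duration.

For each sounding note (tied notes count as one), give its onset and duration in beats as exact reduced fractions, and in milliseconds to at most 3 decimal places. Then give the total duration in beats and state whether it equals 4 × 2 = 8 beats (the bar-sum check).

1) 0.0ms=0b +185.328ms=4/7b
2) 185.328ms=4/7b +92.664ms=2/7b
3) 277.992ms=6/7b +185.328ms=4/7b
4) 463.32ms=10/7b +92.664ms=2/7b
5) 555.985ms=12/7b +92.664ms=2/7b
6) 648.649ms=2b +324.324ms=1b
7) 972.973ms=3b +324.324ms=1b
8) 1297.297ms=4b +129.73ms=2/5b
9) 1427.027ms=22/5b +129.73ms=2/5b
10) 1556.757ms=24/5b +129.73ms=2/5b
11) 1686.486ms=26/5b +129.73ms=2/5b
12) 1816.216ms=28/5b +129.73ms=2/5b
13) 1945.946ms=6b +324.324ms=1b
14) 2270.27ms=7b +324.324ms=1b
Σ=8b of 8 (185bpm 2/4) — PASS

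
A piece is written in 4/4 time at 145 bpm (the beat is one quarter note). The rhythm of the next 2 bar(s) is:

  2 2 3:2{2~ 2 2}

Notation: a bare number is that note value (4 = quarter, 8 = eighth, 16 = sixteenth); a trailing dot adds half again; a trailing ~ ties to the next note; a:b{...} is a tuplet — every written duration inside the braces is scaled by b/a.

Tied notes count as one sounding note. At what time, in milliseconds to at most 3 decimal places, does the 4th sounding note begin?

1. 0.0ms @ 0 + 827.586ms (2)
2. 827.586ms @ 2 + 827.586ms (2)
3. 1655.172ms @ 4 + 1103.448ms (8/3)
4. 2758.621ms @ 20/3 + 551.724ms (4/3)

note 4 onset = 20/3b = 2758.621ms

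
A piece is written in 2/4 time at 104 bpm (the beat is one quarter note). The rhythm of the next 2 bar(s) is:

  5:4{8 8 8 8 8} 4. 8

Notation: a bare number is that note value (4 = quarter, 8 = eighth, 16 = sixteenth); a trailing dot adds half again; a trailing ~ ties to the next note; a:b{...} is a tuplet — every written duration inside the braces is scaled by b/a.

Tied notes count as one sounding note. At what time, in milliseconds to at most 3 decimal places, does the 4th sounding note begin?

note 4 onset = 6/5b = 692.308ms

1. 0.0ms @ 0 + 230.769ms (2/5)
2. 230.769ms @ 2/5 + 230.769ms (2/5)
3. 461.538ms @ 4/5 + 230.769ms (2/5)
4. 692.308ms @ 6/5 + 230.769ms (2/5)
5. 923.077ms @ 8/5 + 230.769ms (2/5)
6. 1153.846ms @ 2 + 865.385ms (3/2)
7. 2019.231ms @ 7/2 + 288.462ms (1/2)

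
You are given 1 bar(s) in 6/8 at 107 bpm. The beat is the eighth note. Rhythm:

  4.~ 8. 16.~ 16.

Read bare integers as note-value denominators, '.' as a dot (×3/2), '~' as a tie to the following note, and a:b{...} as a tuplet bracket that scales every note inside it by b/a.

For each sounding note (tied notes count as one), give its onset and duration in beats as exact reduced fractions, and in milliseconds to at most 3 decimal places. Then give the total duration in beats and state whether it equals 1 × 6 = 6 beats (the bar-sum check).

1) 0.0ms=0b +2523.364ms=9/2b
2) 2523.364ms=9/2b +841.121ms=3/2b
Σ=6b of 6 (107bpm 6/8) — PASS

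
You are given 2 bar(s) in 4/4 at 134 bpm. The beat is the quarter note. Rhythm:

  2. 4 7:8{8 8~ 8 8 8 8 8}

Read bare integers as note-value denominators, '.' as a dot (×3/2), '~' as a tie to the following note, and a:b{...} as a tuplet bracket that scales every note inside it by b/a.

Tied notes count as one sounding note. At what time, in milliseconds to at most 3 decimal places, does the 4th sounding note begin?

note 4 onset = 32/7b = 2046.908ms

1. 0.0ms @ 0 + 1343.284ms (3)
2. 1343.284ms @ 3 + 447.761ms (1)
3. 1791.045ms @ 4 + 255.864ms (4/7)
4. 2046.908ms @ 32/7 + 511.727ms (8/7)
5. 2558.635ms @ 40/7 + 255.864ms (4/7)
6. 2814.499ms @ 44/7 + 255.864ms (4/7)
7. 3070.362ms @ 48/7 + 255.864ms (4/7)
8. 3326.226ms @ 52/7 + 255.864ms (4/7)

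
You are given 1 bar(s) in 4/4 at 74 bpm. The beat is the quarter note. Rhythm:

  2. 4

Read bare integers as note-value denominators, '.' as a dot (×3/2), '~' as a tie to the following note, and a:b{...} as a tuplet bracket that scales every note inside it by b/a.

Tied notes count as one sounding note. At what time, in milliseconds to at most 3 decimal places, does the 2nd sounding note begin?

note 2 onset = 3b = 2432.432ms

1. 0.0ms @ 0 + 2432.432ms (3)
2. 2432.432ms @ 3 + 810.811ms (1)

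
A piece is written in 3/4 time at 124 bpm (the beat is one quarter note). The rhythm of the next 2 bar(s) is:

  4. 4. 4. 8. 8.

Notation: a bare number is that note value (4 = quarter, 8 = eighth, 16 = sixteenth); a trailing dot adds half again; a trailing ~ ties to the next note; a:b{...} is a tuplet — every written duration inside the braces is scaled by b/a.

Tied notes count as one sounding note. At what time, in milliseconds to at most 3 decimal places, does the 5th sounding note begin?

1. 0.0ms @ 0 + 725.806ms (3/2)
2. 725.806ms @ 3/2 + 725.806ms (3/2)
3. 1451.613ms @ 3 + 725.806ms (3/2)
4. 2177.419ms @ 9/2 + 362.903ms (3/4)
5. 2540.323ms @ 21/4 + 362.903ms (3/4)

note 5 onset = 21/4b = 2540.323ms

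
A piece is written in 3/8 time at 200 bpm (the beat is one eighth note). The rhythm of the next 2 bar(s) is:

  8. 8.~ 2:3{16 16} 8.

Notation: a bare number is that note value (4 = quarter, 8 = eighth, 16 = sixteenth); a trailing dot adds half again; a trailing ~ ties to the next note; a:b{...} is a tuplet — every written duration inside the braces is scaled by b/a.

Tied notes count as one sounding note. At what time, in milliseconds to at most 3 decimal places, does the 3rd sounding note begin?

1. 0.0ms @ 0 + 450.0ms (3/2)
2. 450.0ms @ 3/2 + 675.0ms (9/4)
3. 1125.0ms @ 15/4 + 225.0ms (3/4)
4. 1350.0ms @ 9/2 + 450.0ms (3/2)

note 3 onset = 15/4b = 1125.0ms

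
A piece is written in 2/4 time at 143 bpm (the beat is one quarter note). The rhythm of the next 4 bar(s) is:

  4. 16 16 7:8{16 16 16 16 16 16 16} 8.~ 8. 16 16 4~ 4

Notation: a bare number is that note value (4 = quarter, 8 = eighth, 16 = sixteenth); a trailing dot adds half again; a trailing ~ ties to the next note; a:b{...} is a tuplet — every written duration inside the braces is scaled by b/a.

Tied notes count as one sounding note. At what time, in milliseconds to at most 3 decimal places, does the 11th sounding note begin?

note 11 onset = 4b = 1678.322ms

1. 0.0ms @ 0 + 629.371ms (3/2)
2. 629.371ms @ 3/2 + 104.895ms (1/4)
3. 734.266ms @ 7/4 + 104.895ms (1/4)
4. 839.161ms @ 2 + 119.88ms (2/7)
5. 959.041ms @ 16/7 + 119.88ms (2/7)
6. 1078.921ms @ 18/7 + 119.88ms (2/7)
7. 1198.801ms @ 20/7 + 119.88ms (2/7)
8. 1318.681ms @ 22/7 + 119.88ms (2/7)
9. 1438.561ms @ 24/7 + 119.88ms (2/7)
10. 1558.442ms @ 26/7 + 119.88ms (2/7)
11. 1678.322ms @ 4 + 629.371ms (3/2)
12. 2307.692ms @ 11/2 + 104.895ms (1/4)
13. 2412.587ms @ 23/4 + 104.895ms (1/4)
14. 2517.483ms @ 6 + 839.161ms (2)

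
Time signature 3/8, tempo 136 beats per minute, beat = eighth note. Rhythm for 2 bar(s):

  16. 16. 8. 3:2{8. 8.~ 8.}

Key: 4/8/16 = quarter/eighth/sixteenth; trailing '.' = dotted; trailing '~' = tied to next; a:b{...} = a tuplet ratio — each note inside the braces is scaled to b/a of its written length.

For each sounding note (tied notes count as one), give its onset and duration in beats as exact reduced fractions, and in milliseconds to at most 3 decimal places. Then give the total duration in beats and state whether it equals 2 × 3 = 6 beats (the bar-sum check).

1) 0.0ms=0b +330.882ms=3/4b
2) 330.882ms=3/4b +330.882ms=3/4b
3) 661.765ms=3/2b +661.765ms=3/2b
4) 1323.529ms=3b +441.176ms=1b
5) 1764.706ms=4b +882.353ms=2b
Σ=6b of 6 (136bpm 3/8) — PASS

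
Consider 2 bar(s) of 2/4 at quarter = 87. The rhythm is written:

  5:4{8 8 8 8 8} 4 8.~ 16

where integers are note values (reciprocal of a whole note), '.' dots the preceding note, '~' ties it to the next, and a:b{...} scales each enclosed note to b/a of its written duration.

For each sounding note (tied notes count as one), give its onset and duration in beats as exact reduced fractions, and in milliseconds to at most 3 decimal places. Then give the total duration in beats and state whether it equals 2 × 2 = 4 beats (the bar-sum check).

1) 0.0ms=0b +275.862ms=2/5b
2) 275.862ms=2/5b +275.862ms=2/5b
3) 551.724ms=4/5b +275.862ms=2/5b
4) 827.586ms=6/5b +275.862ms=2/5b
5) 1103.448ms=8/5b +275.862ms=2/5b
6) 1379.31ms=2b +689.655ms=1b
7) 2068.966ms=3b +689.655ms=1b
Σ=4b of 4 (87bpm 2/4) — PASS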